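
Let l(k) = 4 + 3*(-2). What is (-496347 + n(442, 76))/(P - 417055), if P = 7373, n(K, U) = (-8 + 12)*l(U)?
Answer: 496355/409682 ≈ 1.2116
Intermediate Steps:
l(k) = -2 (l(k) = 4 - 6 = -2)
n(K, U) = -8 (n(K, U) = (-8 + 12)*(-2) = 4*(-2) = -8)
(-496347 + n(442, 76))/(P - 417055) = (-496347 - 8)/(7373 - 417055) = -496355/(-409682) = -496355*(-1/409682) = 496355/409682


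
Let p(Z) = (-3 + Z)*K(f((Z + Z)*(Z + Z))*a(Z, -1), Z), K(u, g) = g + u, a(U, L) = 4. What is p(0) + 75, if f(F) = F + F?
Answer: 75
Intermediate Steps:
f(F) = 2*F
p(Z) = (-3 + Z)*(Z + 32*Z²) (p(Z) = (-3 + Z)*(Z + (2*((Z + Z)*(Z + Z)))*4) = (-3 + Z)*(Z + (2*((2*Z)*(2*Z)))*4) = (-3 + Z)*(Z + (2*(4*Z²))*4) = (-3 + Z)*(Z + (8*Z²)*4) = (-3 + Z)*(Z + 32*Z²))
p(0) + 75 = 0*(1 + 32*0)*(-3 + 0) + 75 = 0*(1 + 0)*(-3) + 75 = 0*1*(-3) + 75 = 0 + 75 = 75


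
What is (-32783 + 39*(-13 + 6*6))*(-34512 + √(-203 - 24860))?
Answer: 1100449632 - 31886*I*√25063 ≈ 1.1004e+9 - 5.048e+6*I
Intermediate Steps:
(-32783 + 39*(-13 + 6*6))*(-34512 + √(-203 - 24860)) = (-32783 + 39*(-13 + 36))*(-34512 + √(-25063)) = (-32783 + 39*23)*(-34512 + I*√25063) = (-32783 + 897)*(-34512 + I*√25063) = -31886*(-34512 + I*√25063) = 1100449632 - 31886*I*√25063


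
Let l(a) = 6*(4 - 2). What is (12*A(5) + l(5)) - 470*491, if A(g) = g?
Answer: -230698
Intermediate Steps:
l(a) = 12 (l(a) = 6*2 = 12)
(12*A(5) + l(5)) - 470*491 = (12*5 + 12) - 470*491 = (60 + 12) - 230770 = 72 - 230770 = -230698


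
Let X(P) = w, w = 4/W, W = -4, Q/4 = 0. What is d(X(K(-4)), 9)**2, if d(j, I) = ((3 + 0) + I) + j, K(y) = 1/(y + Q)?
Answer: 121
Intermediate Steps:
Q = 0 (Q = 4*0 = 0)
w = -1 (w = 4/(-4) = 4*(-1/4) = -1)
K(y) = 1/y (K(y) = 1/(y + 0) = 1/y)
X(P) = -1
d(j, I) = 3 + I + j (d(j, I) = (3 + I) + j = 3 + I + j)
d(X(K(-4)), 9)**2 = (3 + 9 - 1)**2 = 11**2 = 121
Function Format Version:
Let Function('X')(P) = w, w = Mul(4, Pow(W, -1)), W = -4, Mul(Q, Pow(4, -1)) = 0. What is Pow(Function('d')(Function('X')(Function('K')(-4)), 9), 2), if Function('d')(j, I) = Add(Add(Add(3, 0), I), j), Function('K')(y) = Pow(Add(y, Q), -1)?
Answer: 121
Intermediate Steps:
Q = 0 (Q = Mul(4, 0) = 0)
w = -1 (w = Mul(4, Pow(-4, -1)) = Mul(4, Rational(-1, 4)) = -1)
Function('K')(y) = Pow(y, -1) (Function('K')(y) = Pow(Add(y, 0), -1) = Pow(y, -1))
Function('X')(P) = -1
Function('d')(j, I) = Add(3, I, j) (Function('d')(j, I) = Add(Add(3, I), j) = Add(3, I, j))
Pow(Function('d')(Function('X')(Function('K')(-4)), 9), 2) = Pow(Add(3, 9, -1), 2) = Pow(11, 2) = 121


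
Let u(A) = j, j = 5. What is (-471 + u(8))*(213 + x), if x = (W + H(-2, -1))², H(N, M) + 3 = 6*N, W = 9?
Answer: -116034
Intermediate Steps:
u(A) = 5
H(N, M) = -3 + 6*N
x = 36 (x = (9 + (-3 + 6*(-2)))² = (9 + (-3 - 12))² = (9 - 15)² = (-6)² = 36)
(-471 + u(8))*(213 + x) = (-471 + 5)*(213 + 36) = -466*249 = -116034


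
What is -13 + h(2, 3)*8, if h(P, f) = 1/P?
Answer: -9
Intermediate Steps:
-13 + h(2, 3)*8 = -13 + 8/2 = -13 + (½)*8 = -13 + 4 = -9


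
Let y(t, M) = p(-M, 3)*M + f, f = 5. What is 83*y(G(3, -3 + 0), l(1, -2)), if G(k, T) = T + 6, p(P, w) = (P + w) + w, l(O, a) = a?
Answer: -913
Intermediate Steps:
p(P, w) = P + 2*w
G(k, T) = 6 + T
y(t, M) = 5 + M*(6 - M) (y(t, M) = (-M + 2*3)*M + 5 = (-M + 6)*M + 5 = (6 - M)*M + 5 = M*(6 - M) + 5 = 5 + M*(6 - M))
83*y(G(3, -3 + 0), l(1, -2)) = 83*(5 - 1*(-2)*(-6 - 2)) = 83*(5 - 1*(-2)*(-8)) = 83*(5 - 16) = 83*(-11) = -913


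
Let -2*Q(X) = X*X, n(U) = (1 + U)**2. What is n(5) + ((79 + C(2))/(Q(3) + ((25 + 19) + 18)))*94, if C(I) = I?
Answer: 19368/115 ≈ 168.42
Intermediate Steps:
Q(X) = -X**2/2 (Q(X) = -X*X/2 = -X**2/2)
n(5) + ((79 + C(2))/(Q(3) + ((25 + 19) + 18)))*94 = (1 + 5)**2 + ((79 + 2)/(-1/2*3**2 + ((25 + 19) + 18)))*94 = 6**2 + (81/(-1/2*9 + (44 + 18)))*94 = 36 + (81/(-9/2 + 62))*94 = 36 + (81/(115/2))*94 = 36 + (81*(2/115))*94 = 36 + (162/115)*94 = 36 + 15228/115 = 19368/115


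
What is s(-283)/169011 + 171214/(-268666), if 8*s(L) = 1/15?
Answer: -1736222826907/2724450559560 ≈ -0.63727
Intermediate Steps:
s(L) = 1/120 (s(L) = (1/8)/15 = (1/8)*(1/15) = 1/120)
s(-283)/169011 + 171214/(-268666) = (1/120)/169011 + 171214/(-268666) = (1/120)*(1/169011) + 171214*(-1/268666) = 1/20281320 - 85607/134333 = -1736222826907/2724450559560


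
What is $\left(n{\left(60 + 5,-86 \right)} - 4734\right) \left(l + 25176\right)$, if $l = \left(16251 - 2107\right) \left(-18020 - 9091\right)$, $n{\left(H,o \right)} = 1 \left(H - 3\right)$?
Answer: $1791398078976$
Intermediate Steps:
$n{\left(H,o \right)} = -3 + H$ ($n{\left(H,o \right)} = 1 \left(-3 + H\right) = -3 + H$)
$l = -383457984$ ($l = 14144 \left(-27111\right) = -383457984$)
$\left(n{\left(60 + 5,-86 \right)} - 4734\right) \left(l + 25176\right) = \left(\left(-3 + \left(60 + 5\right)\right) - 4734\right) \left(-383457984 + 25176\right) = \left(\left(-3 + 65\right) - 4734\right) \left(-383432808\right) = \left(62 - 4734\right) \left(-383432808\right) = \left(-4672\right) \left(-383432808\right) = 1791398078976$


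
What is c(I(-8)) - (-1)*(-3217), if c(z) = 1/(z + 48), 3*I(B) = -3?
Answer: -151198/47 ≈ -3217.0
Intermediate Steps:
I(B) = -1 (I(B) = (⅓)*(-3) = -1)
c(z) = 1/(48 + z)
c(I(-8)) - (-1)*(-3217) = 1/(48 - 1) - (-1)*(-3217) = 1/47 - 1*3217 = 1/47 - 3217 = -151198/47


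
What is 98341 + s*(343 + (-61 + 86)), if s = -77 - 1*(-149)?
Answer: 124837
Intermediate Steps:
s = 72 (s = -77 + 149 = 72)
98341 + s*(343 + (-61 + 86)) = 98341 + 72*(343 + (-61 + 86)) = 98341 + 72*(343 + 25) = 98341 + 72*368 = 98341 + 26496 = 124837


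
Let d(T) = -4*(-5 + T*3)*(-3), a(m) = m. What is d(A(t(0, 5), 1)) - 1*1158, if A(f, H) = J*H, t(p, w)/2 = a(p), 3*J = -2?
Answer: -1242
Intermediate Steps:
J = -2/3 (J = (1/3)*(-2) = -2/3 ≈ -0.66667)
t(p, w) = 2*p
A(f, H) = -2*H/3
d(T) = -60 + 36*T (d(T) = -4*(-5 + 3*T)*(-3) = (20 - 12*T)*(-3) = -60 + 36*T)
d(A(t(0, 5), 1)) - 1*1158 = (-60 + 36*(-2/3*1)) - 1*1158 = (-60 + 36*(-2/3)) - 1158 = (-60 - 24) - 1158 = -84 - 1158 = -1242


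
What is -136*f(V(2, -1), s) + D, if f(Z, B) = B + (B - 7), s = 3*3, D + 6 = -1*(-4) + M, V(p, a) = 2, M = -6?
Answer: -1504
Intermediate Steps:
D = -8 (D = -6 + (-1*(-4) - 6) = -6 + (4 - 6) = -6 - 2 = -8)
s = 9
f(Z, B) = -7 + 2*B (f(Z, B) = B + (-7 + B) = -7 + 2*B)
-136*f(V(2, -1), s) + D = -136*(-7 + 2*9) - 8 = -136*(-7 + 18) - 8 = -136*11 - 8 = -1496 - 8 = -1504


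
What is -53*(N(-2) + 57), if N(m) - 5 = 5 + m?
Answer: -3445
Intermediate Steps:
N(m) = 10 + m (N(m) = 5 + (5 + m) = 10 + m)
-53*(N(-2) + 57) = -53*((10 - 2) + 57) = -53*(8 + 57) = -53*65 = -3445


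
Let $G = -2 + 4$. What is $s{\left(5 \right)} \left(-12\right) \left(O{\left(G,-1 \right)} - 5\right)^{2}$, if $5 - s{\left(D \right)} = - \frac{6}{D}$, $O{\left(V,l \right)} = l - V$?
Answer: $- \frac{23808}{5} \approx -4761.6$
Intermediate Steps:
$G = 2$
$s{\left(D \right)} = 5 + \frac{6}{D}$ ($s{\left(D \right)} = 5 - - \frac{6}{D} = 5 + \frac{6}{D}$)
$s{\left(5 \right)} \left(-12\right) \left(O{\left(G,-1 \right)} - 5\right)^{2} = \left(5 + \frac{6}{5}\right) \left(-12\right) \left(\left(-1 - 2\right) - 5\right)^{2} = \left(5 + 6 \cdot \frac{1}{5}\right) \left(-12\right) \left(\left(-1 - 2\right) - 5\right)^{2} = \left(5 + \frac{6}{5}\right) \left(-12\right) \left(-3 - 5\right)^{2} = \frac{31}{5} \left(-12\right) \left(-8\right)^{2} = \left(- \frac{372}{5}\right) 64 = - \frac{23808}{5}$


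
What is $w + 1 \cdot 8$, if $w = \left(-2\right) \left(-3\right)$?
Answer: $14$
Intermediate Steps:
$w = 6$
$w + 1 \cdot 8 = 6 + 1 \cdot 8 = 6 + 8 = 14$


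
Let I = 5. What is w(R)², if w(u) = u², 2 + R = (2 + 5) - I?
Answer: 0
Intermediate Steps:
R = 0 (R = -2 + ((2 + 5) - 1*5) = -2 + (7 - 5) = -2 + 2 = 0)
w(R)² = (0²)² = 0² = 0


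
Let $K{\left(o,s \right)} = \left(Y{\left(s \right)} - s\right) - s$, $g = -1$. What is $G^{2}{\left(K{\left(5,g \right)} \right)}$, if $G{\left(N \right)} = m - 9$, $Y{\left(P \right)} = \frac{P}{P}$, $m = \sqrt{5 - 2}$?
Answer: $\left(9 - \sqrt{3}\right)^{2} \approx 52.823$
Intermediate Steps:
$m = \sqrt{3} \approx 1.732$
$Y{\left(P \right)} = 1$
$K{\left(o,s \right)} = 1 - 2 s$ ($K{\left(o,s \right)} = \left(1 - s\right) - s = 1 - 2 s$)
$G{\left(N \right)} = -9 + \sqrt{3}$ ($G{\left(N \right)} = \sqrt{3} - 9 = -9 + \sqrt{3}$)
$G^{2}{\left(K{\left(5,g \right)} \right)} = \left(-9 + \sqrt{3}\right)^{2}$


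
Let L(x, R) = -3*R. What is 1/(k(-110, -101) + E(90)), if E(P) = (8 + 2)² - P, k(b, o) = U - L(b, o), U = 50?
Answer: -1/243 ≈ -0.0041152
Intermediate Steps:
k(b, o) = 50 + 3*o (k(b, o) = 50 - (-3)*o = 50 + 3*o)
E(P) = 100 - P (E(P) = 10² - P = 100 - P)
1/(k(-110, -101) + E(90)) = 1/((50 + 3*(-101)) + (100 - 1*90)) = 1/((50 - 303) + (100 - 90)) = 1/(-253 + 10) = 1/(-243) = -1/243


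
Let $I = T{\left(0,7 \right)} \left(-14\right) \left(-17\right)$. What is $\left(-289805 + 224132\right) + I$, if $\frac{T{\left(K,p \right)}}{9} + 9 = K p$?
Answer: $-84951$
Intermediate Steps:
$T{\left(K,p \right)} = -81 + 9 K p$
$I = -19278$ ($I = \left(-81 + 9 \cdot 0 \cdot 7\right) \left(-14\right) \left(-17\right) = \left(-81 + 0\right) \left(-14\right) \left(-17\right) = \left(-81\right) \left(-14\right) \left(-17\right) = 1134 \left(-17\right) = -19278$)
$\left(-289805 + 224132\right) + I = \left(-289805 + 224132\right) - 19278 = -65673 - 19278 = -84951$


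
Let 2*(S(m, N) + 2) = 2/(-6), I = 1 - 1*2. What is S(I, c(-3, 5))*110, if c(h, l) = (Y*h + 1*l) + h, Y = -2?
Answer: -715/3 ≈ -238.33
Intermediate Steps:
c(h, l) = l - h (c(h, l) = (-2*h + 1*l) + h = (-2*h + l) + h = (l - 2*h) + h = l - h)
I = -1 (I = 1 - 2 = -1)
S(m, N) = -13/6 (S(m, N) = -2 + (2/(-6))/2 = -2 + (2*(-1/6))/2 = -2 + (1/2)*(-1/3) = -2 - 1/6 = -13/6)
S(I, c(-3, 5))*110 = -13/6*110 = -715/3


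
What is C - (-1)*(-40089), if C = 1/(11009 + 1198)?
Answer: -489366422/12207 ≈ -40089.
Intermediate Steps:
C = 1/12207 ≈ 8.1920e-5
C - (-1)*(-40089) = 1/12207 - (-1)*(-40089) = 1/12207 - 1*40089 = 1/12207 - 40089 = -489366422/12207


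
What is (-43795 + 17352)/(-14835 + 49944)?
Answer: -26443/35109 ≈ -0.75317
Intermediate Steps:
(-43795 + 17352)/(-14835 + 49944) = -26443/35109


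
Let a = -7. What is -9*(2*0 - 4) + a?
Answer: 29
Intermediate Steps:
-9*(2*0 - 4) + a = -9*(2*0 - 4) - 7 = -9*(0 - 4) - 7 = -9*(-4) - 7 = 36 - 7 = 29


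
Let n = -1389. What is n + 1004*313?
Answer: 312863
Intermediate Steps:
n + 1004*313 = -1389 + 1004*313 = -1389 + 314252 = 312863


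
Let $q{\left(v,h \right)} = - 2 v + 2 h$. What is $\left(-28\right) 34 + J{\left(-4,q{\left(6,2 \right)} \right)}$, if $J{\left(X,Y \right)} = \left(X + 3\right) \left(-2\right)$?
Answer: $-950$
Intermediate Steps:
$J{\left(X,Y \right)} = -6 - 2 X$ ($J{\left(X,Y \right)} = \left(3 + X\right) \left(-2\right) = -6 - 2 X$)
$\left(-28\right) 34 + J{\left(-4,q{\left(6,2 \right)} \right)} = \left(-28\right) 34 - -2 = -952 + \left(-6 + 8\right) = -952 + 2 = -950$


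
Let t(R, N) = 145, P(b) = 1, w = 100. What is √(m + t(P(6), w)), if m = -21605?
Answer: 2*I*√5365 ≈ 146.49*I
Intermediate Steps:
√(m + t(P(6), w)) = √(-21605 + 145) = √(-21460) = 2*I*√5365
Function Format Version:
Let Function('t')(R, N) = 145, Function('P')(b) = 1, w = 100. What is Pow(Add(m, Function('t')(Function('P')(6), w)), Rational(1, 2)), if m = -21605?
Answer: Mul(2, I, Pow(5365, Rational(1, 2))) ≈ Mul(146.49, I)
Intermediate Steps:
Pow(Add(m, Function('t')(Function('P')(6), w)), Rational(1, 2)) = Pow(Add(-21605, 145), Rational(1, 2)) = Pow(-21460, Rational(1, 2)) = Mul(2, I, Pow(5365, Rational(1, 2)))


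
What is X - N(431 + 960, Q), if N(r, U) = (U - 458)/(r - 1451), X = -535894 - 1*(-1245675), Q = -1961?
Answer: 42584441/60 ≈ 7.0974e+5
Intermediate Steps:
X = 709781 (X = -535894 + 1245675 = 709781)
N(r, U) = (-458 + U)/(-1451 + r)
X - N(431 + 960, Q) = 709781 - (-458 - 1961)/(-1451 + (431 + 960)) = 709781 - (-2419)/(-1451 + 1391) = 709781 - (-2419)/(-60) = 709781 - (-1)*(-2419)/60 = 709781 - 1*2419/60 = 709781 - 2419/60 = 42584441/60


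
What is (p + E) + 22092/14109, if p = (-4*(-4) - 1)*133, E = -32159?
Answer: -141853928/4703 ≈ -30162.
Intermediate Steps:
p = 1995 (p = (16 - 1)*133 = 15*133 = 1995)
(p + E) + 22092/14109 = (1995 - 32159) + 22092/14109 = -30164 + 22092*(1/14109) = -30164 + 7364/4703 = -141853928/4703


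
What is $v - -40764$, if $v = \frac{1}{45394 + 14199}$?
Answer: $\frac{2429249053}{59593} \approx 40764.0$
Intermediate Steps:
$v = \frac{1}{59593} \approx 1.678 \cdot 10^{-5}$
$v - -40764 = \frac{1}{59593} - -40764 = \frac{1}{59593} + 40764 = \frac{2429249053}{59593}$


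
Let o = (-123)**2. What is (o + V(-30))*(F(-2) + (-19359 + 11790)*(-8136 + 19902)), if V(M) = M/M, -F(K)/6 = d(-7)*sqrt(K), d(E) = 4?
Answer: -1347430201020 - 363120*I*sqrt(2) ≈ -1.3474e+12 - 5.1353e+5*I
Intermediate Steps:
F(K) = -24*sqrt(K)
V(M) = 1
o = 15129
(o + V(-30))*(F(-2) + (-19359 + 11790)*(-8136 + 19902)) = (15129 + 1)*(-24*I*sqrt(2) + (-19359 + 11790)*(-8136 + 19902)) = 15130*(-24*I*sqrt(2) - 7569*11766) = 15130*(-24*I*sqrt(2) - 89056854) = 15130*(-89056854 - 24*I*sqrt(2)) = -1347430201020 - 363120*I*sqrt(2)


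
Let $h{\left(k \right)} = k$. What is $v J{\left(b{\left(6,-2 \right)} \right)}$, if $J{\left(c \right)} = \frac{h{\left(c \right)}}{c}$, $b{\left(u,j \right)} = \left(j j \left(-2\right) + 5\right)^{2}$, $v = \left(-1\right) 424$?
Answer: $-424$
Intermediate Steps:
$v = -424$
$b{\left(u,j \right)} = \left(5 - 2 j^{2}\right)^{2}$ ($b{\left(u,j \right)} = \left(j^{2} \left(-2\right) + 5\right)^{2} = \left(- 2 j^{2} + 5\right)^{2} = \left(5 - 2 j^{2}\right)^{2}$)
$J{\left(c \right)} = 1$ ($J{\left(c \right)} = \frac{c}{c} = 1$)
$v J{\left(b{\left(6,-2 \right)} \right)} = \left(-424\right) 1 = -424$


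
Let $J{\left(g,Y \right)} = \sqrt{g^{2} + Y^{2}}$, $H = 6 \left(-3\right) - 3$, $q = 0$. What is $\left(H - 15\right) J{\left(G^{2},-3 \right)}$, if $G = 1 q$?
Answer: $-108$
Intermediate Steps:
$G = 0$ ($G = 1 \cdot 0 = 0$)
$H = -21$ ($H = -18 - 3 = -21$)
$J{\left(g,Y \right)} = \sqrt{Y^{2} + g^{2}}$
$\left(H - 15\right) J{\left(G^{2},-3 \right)} = \left(-21 - 15\right) \sqrt{\left(-3\right)^{2} + \left(0^{2}\right)^{2}} = - 36 \sqrt{9 + 0^{2}} = - 36 \sqrt{9 + 0} = - 36 \sqrt{9} = \left(-36\right) 3 = -108$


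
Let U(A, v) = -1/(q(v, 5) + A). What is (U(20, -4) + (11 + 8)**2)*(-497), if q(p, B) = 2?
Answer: -3946677/22 ≈ -1.7939e+5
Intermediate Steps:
U(A, v) = -1/(2 + A)
(U(20, -4) + (11 + 8)**2)*(-497) = (-1/(2 + 20) + (11 + 8)**2)*(-497) = (-1/22 + 19**2)*(-497) = (-1*1/22 + 361)*(-497) = (-1/22 + 361)*(-497) = (7941/22)*(-497) = -3946677/22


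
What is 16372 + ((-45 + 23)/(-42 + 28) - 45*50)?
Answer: 98865/7 ≈ 14124.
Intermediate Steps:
16372 + ((-45 + 23)/(-42 + 28) - 45*50) = 16372 + (-22/(-14) - 2250) = 16372 + (-22*(-1/14) - 2250) = 16372 + (11/7 - 2250) = 16372 - 15739/7 = 98865/7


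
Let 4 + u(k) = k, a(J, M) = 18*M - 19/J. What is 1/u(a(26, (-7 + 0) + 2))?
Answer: -26/2463 ≈ -0.010556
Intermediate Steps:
a(J, M) = -19/J + 18*M
u(k) = -4 + k
1/u(a(26, (-7 + 0) + 2)) = 1/(-4 + (-19/26 + 18*((-7 + 0) + 2))) = 1/(-4 + (-19*1/26 + 18*(-7 + 2))) = 1/(-4 + (-19/26 + 18*(-5))) = 1/(-4 + (-19/26 - 90)) = 1/(-4 - 2359/26) = 1/(-2463/26) = -26/2463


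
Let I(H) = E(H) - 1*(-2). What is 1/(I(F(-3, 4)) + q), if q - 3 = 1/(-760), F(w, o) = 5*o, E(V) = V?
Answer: 760/18999 ≈ 0.040002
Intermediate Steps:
q = 2279/760 (q = 3 + 1/(-760) = 3 - 1/760 = 2279/760 ≈ 2.9987)
I(H) = 2 + H (I(H) = H - 1*(-2) = H + 2 = 2 + H)
1/(I(F(-3, 4)) + q) = 1/((2 + 5*4) + 2279/760) = 1/((2 + 20) + 2279/760) = 1/(22 + 2279/760) = 1/(18999/760) = 760/18999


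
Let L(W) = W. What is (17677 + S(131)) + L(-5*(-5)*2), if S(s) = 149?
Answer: 17876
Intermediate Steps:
(17677 + S(131)) + L(-5*(-5)*2) = (17677 + 149) - 5*(-5)*2 = 17826 + 25*2 = 17826 + 50 = 17876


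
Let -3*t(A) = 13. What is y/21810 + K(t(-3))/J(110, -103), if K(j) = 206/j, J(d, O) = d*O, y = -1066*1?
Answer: -69676/1559415 ≈ -0.044681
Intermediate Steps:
t(A) = -13/3 (t(A) = -⅓*13 = -13/3)
y = -1066
J(d, O) = O*d
y/21810 + K(t(-3))/J(110, -103) = -1066/21810 + (206/(-13/3))/((-103*110)) = -1066*1/21810 + (206*(-3/13))/(-11330) = -533/10905 - 618/13*(-1/11330) = -533/10905 + 3/715 = -69676/1559415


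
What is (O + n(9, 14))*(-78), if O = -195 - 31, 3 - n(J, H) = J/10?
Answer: 87321/5 ≈ 17464.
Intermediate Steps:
n(J, H) = 3 - J/10
O = -226
(O + n(9, 14))*(-78) = (-226 + (3 - ⅒*9))*(-78) = (-226 + (3 - 9/10))*(-78) = (-226 + 21/10)*(-78) = -2239/10*(-78) = 87321/5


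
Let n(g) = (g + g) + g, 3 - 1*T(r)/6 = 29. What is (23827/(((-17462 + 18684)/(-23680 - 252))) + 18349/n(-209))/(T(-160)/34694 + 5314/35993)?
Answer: -534083644581502007/163823465832 ≈ -3.2601e+6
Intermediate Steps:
T(r) = -156 (T(r) = 18 - 6*29 = 18 - 174 = -156)
n(g) = 3*g (n(g) = 2*g + g = 3*g)
(23827/(((-17462 + 18684)/(-23680 - 252))) + 18349/n(-209))/(T(-160)/34694 + 5314/35993) = (23827/(((-17462 + 18684)/(-23680 - 252))) + 18349/((3*(-209))))/(-156/34694 + 5314/35993) = (23827/((1222/(-23932))) + 18349/(-627))/(-156*1/34694 + 5314*(1/35993)) = (23827/((1222*(-1/23932))) + 18349*(-1/627))/(-78/17347 + 5314/35993) = (23827/(-611/11966) - 18349/627)/(89374504/624370571) = (23827*(-11966/611) - 18349/627)*(624370571/89374504) = (-285113882/611 - 18349/627)*(624370571/89374504) = -178777615253/383097*624370571/89374504 = -534083644581502007/163823465832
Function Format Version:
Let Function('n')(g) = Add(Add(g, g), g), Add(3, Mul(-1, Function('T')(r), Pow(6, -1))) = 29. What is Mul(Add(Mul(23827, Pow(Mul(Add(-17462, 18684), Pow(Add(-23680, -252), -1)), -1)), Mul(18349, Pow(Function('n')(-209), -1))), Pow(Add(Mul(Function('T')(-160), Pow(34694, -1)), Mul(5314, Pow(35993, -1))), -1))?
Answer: Rational(-534083644581502007, 163823465832) ≈ -3.2601e+6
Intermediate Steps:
Function('T')(r) = -156 (Function('T')(r) = Add(18, Mul(-6, 29)) = Add(18, -174) = -156)
Function('n')(g) = Mul(3, g) (Function('n')(g) = Add(Mul(2, g), g) = Mul(3, g))
Mul(Add(Mul(23827, Pow(Mul(Add(-17462, 18684), Pow(Add(-23680, -252), -1)), -1)), Mul(18349, Pow(Function('n')(-209), -1))), Pow(Add(Mul(Function('T')(-160), Pow(34694, -1)), Mul(5314, Pow(35993, -1))), -1)) = Mul(Add(Mul(23827, Pow(Mul(Add(-17462, 18684), Pow(Add(-23680, -252), -1)), -1)), Mul(18349, Pow(Mul(3, -209), -1))), Pow(Add(Mul(-156, Pow(34694, -1)), Mul(5314, Pow(35993, -1))), -1)) = Mul(Add(Mul(23827, Pow(Mul(1222, Pow(-23932, -1)), -1)), Mul(18349, Pow(-627, -1))), Pow(Add(Mul(-156, Rational(1, 34694)), Mul(5314, Rational(1, 35993))), -1)) = Mul(Add(Mul(23827, Pow(Mul(1222, Rational(-1, 23932)), -1)), Mul(18349, Rational(-1, 627))), Pow(Add(Rational(-78, 17347), Rational(5314, 35993)), -1)) = Mul(Add(Mul(23827, Pow(Rational(-611, 11966), -1)), Rational(-18349, 627)), Pow(Rational(89374504, 624370571), -1)) = Mul(Add(Mul(23827, Rational(-11966, 611)), Rational(-18349, 627)), Rational(624370571, 89374504)) = Mul(Add(Rational(-285113882, 611), Rational(-18349, 627)), Rational(624370571, 89374504)) = Mul(Rational(-178777615253, 383097), Rational(624370571, 89374504)) = Rational(-534083644581502007, 163823465832)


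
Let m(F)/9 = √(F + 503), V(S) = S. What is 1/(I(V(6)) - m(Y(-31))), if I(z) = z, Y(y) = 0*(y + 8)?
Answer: -2/13569 - √503/4523 ≈ -0.0051060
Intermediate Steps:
Y(y) = 0 (Y(y) = 0*(8 + y) = 0)
m(F) = 9*√(503 + F) (m(F) = 9*√(F + 503) = 9*√(503 + F))
1/(I(V(6)) - m(Y(-31))) = 1/(6 - 9*√(503 + 0)) = 1/(6 - 9*√503)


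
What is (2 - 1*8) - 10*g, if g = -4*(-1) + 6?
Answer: -106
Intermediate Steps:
g = 10 (g = 4 + 6 = 10)
(2 - 1*8) - 10*g = (2 - 1*8) - 10*10 = (2 - 8) - 100 = -6 - 100 = -106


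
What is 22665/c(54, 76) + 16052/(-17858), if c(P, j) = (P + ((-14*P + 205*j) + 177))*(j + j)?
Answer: -3632800315/4086553288 ≈ -0.88896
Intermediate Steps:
c(P, j) = 2*j*(177 - 13*P + 205*j) (c(P, j) = (P + (177 - 14*P + 205*j))*(2*j) = (177 - 13*P + 205*j)*(2*j) = 2*j*(177 - 13*P + 205*j))
22665/c(54, 76) + 16052/(-17858) = 22665/((2*76*(177 - 13*54 + 205*76))) + 16052/(-17858) = 22665/((2*76*(177 - 702 + 15580))) + 16052*(-1/17858) = 22665/((2*76*15055)) - 8026/8929 = 22665/2288360 - 8026/8929 = 22665*(1/2288360) - 8026/8929 = 4533/457672 - 8026/8929 = -3632800315/4086553288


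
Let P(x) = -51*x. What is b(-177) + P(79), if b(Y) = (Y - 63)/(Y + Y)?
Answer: -237671/59 ≈ -4028.3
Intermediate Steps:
b(Y) = (-63 + Y)/(2*Y) (b(Y) = (-63 + Y)/((2*Y)) = (-63 + Y)*(1/(2*Y)) = (-63 + Y)/(2*Y))
b(-177) + P(79) = (½)*(-63 - 177)/(-177) - 51*79 = (½)*(-1/177)*(-240) - 4029 = 40/59 - 4029 = -237671/59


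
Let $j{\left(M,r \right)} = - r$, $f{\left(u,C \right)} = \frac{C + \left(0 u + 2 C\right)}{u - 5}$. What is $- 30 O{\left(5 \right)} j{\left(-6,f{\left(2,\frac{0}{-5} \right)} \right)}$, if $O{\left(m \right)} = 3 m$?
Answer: $0$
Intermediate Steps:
$f{\left(u,C \right)} = \frac{3 C}{-5 + u}$ ($f{\left(u,C \right)} = \frac{C + \left(0 + 2 C\right)}{-5 + u} = \frac{C + 2 C}{-5 + u} = \frac{3 C}{-5 + u}$)
$- 30 O{\left(5 \right)} j{\left(-6,f{\left(2,\frac{0}{-5} \right)} \right)} = - 30 \cdot 3 \cdot 5 \left(- \frac{3 \frac{0}{-5}}{-5 + 2}\right) = \left(-30\right) 15 \left(- \frac{3 \cdot 0 \left(- \frac{1}{5}\right)}{-3}\right) = - 450 \left(- \frac{3 \cdot 0 \left(-1\right)}{3}\right) = - 450 \left(\left(-1\right) 0\right) = \left(-450\right) 0 = 0$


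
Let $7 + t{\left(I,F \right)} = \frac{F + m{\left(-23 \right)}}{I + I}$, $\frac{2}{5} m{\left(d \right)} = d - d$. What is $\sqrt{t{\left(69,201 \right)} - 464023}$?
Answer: $\frac{i \sqrt{981884398}}{46} \approx 681.2 i$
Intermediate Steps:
$m{\left(d \right)} = 0$ ($m{\left(d \right)} = \frac{5 \left(d - d\right)}{2} = \frac{5}{2} \cdot 0 = 0$)
$t{\left(I,F \right)} = -7 + \frac{F}{2 I}$ ($t{\left(I,F \right)} = -7 + \frac{F + 0}{I + I} = -7 + \frac{F}{2 I}$)
$\sqrt{t{\left(69,201 \right)} - 464023} = \sqrt{\left(-7 + \frac{1}{2} \cdot 201 \cdot \frac{1}{69}\right) - 464023} = \sqrt{\left(-7 + \frac{67}{46}\right) - 464023} = \sqrt{- \frac{255}{46} - 464023} = \sqrt{- \frac{21345313}{46}} = \frac{i \sqrt{981884398}}{46}$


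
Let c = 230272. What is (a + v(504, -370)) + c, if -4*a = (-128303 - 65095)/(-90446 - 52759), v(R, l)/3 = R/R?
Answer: 21984322017/95470 ≈ 2.3027e+5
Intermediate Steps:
v(R, l) = 3 (v(R, l) = 3*(R/R) = 3*1 = 3)
a = -32233/95470 (a = -(-128303 - 65095)/(4*(-90446 - 52759)) = -(-96699)/(2*(-143205)) = -(-96699)*(-1)/(2*143205) = -1/4*64466/47735 = -32233/95470 ≈ -0.33762)
(a + v(504, -370)) + c = (-32233/95470 + 3) + 230272 = 254177/95470 + 230272 = 21984322017/95470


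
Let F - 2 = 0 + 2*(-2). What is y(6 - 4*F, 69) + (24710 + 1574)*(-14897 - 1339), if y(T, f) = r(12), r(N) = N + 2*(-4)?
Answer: -426747020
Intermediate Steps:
F = -2 (F = 2 + (0 + 2*(-2)) = 2 + (0 - 4) = 2 - 4 = -2)
r(N) = -8 + N (r(N) = N - 8 = -8 + N)
y(T, f) = 4 (y(T, f) = -8 + 12 = 4)
y(6 - 4*F, 69) + (24710 + 1574)*(-14897 - 1339) = 4 + (24710 + 1574)*(-14897 - 1339) = 4 + 26284*(-16236) = 4 - 426747024 = -426747020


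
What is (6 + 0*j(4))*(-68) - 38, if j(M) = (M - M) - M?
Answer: -446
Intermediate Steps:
j(M) = -M (j(M) = 0 - M = -M)
(6 + 0*j(4))*(-68) - 38 = (6 + 0*(-1*4))*(-68) - 38 = (6 + 0*(-4))*(-68) - 38 = (6 + 0)*(-68) - 38 = 6*(-68) - 38 = -408 - 38 = -446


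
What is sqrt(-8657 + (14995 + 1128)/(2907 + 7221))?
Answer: I*sqrt(55490028909)/2532 ≈ 93.034*I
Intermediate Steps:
sqrt(-8657 + (14995 + 1128)/(2907 + 7221)) = sqrt(-8657 + 16123/10128) = sqrt(-87661973/10128) = I*sqrt(55490028909)/2532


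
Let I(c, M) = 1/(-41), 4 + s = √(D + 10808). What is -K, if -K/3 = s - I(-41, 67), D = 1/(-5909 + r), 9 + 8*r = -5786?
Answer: -489/41 + 4*√107540274/133 ≈ 299.96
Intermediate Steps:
r = -5795/8 (r = -9/8 + (⅛)*(-5786) = -9/8 - 2893/4 = -5795/8 ≈ -724.38)
D = -8/53067 (D = 1/(-5909 - 5795/8) = 1/(-53067/8) = -8/53067 ≈ -0.00015075)
s = -4 + 4*√107540274/399 (s = -4 + √(-8/53067 + 10808) = -4 + √(573548128/53067) = -4 + 4*√107540274/399 ≈ 99.962)
I(c, M) = -1/41
K = 489/41 - 4*√107540274/133 (K = -3*((-4 + 4*√107540274/399) - 1*(-1/41)) = -3*((-4 + 4*√107540274/399) + 1/41) = -3*(-163/41 + 4*√107540274/399) = 489/41 - 4*√107540274/133 ≈ -299.96)
-K = -(489/41 - 4*√107540274/133) = -489/41 + 4*√107540274/133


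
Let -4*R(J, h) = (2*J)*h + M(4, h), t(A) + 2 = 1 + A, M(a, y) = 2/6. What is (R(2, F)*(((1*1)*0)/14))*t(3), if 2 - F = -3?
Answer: 0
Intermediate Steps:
M(a, y) = ⅓ (M(a, y) = 2*(⅙) = ⅓)
t(A) = -1 + A (t(A) = -2 + (1 + A) = -1 + A)
F = 5 (F = 2 - 1*(-3) = 2 + 3 = 5)
R(J, h) = -1/12 - J*h/2 (R(J, h) = -((2*J)*h + ⅓)/4 = -(2*J*h + ⅓)/4 = -(⅓ + 2*J*h)/4 = -1/12 - J*h/2)
(R(2, F)*(((1*1)*0)/14))*t(3) = ((-1/12 - ½*2*5)*(((1*1)*0)/14))*(-1 + 3) = ((-1/12 - 5)*((1*0)*(1/14)))*2 = -0/14*2 = -61/12*0*2 = 0*2 = 0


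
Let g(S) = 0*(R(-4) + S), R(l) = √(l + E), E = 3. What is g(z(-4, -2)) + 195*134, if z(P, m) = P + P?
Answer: 26130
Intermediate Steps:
R(l) = √(3 + l) (R(l) = √(l + 3) = √(3 + l))
z(P, m) = 2*P
g(S) = 0 (g(S) = 0*(√(3 - 4) + S) = 0*(√(-1) + S) = 0*(I + S) = 0)
g(z(-4, -2)) + 195*134 = 0 + 195*134 = 0 + 26130 = 26130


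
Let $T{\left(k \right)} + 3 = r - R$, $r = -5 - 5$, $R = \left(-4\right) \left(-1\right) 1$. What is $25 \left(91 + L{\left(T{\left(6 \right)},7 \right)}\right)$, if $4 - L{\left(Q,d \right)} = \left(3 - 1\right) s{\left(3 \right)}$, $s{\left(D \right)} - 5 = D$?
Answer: $1975$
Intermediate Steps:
$R = 4$ ($R = 4 \cdot 1 = 4$)
$s{\left(D \right)} = 5 + D$
$r = -10$
$T{\left(k \right)} = -17$ ($T{\left(k \right)} = -3 - 14 = -17$)
$L{\left(Q,d \right)} = -12$ ($L{\left(Q,d \right)} = 4 - \left(3 - 1\right) \left(5 + 3\right) = 4 - 2 \cdot 8 = 4 - 16 = -12$)
$25 \left(91 + L{\left(T{\left(6 \right)},7 \right)}\right) = 25 \left(91 - 12\right) = 25 \cdot 79 = 1975$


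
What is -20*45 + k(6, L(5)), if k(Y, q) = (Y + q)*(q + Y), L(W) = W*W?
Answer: 61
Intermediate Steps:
L(W) = W²
k(Y, q) = (Y + q)² (k(Y, q) = (Y + q)*(Y + q) = (Y + q)²)
-20*45 + k(6, L(5)) = -20*45 + (6 + 5²)² = -900 + (6 + 25)² = -900 + 31² = -900 + 961 = 61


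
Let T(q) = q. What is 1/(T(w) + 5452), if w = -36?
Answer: 1/5416 ≈ 0.00018464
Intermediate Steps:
1/(T(w) + 5452) = 1/(-36 + 5452) = 1/5416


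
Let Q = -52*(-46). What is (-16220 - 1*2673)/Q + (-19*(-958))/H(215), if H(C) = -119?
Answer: -45787451/284648 ≈ -160.86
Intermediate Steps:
Q = 2392
(-16220 - 1*2673)/Q + (-19*(-958))/H(215) = (-16220 - 1*2673)/2392 - 19*(-958)/(-119) = (-16220 - 2673)*(1/2392) + 18202*(-1/119) = -18893*1/2392 - 18202/119 = -18893/2392 - 18202/119 = -45787451/284648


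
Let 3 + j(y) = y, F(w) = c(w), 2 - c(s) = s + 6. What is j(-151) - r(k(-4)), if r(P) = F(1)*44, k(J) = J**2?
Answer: 66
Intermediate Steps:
c(s) = -4 - s (c(s) = 2 - (s + 6) = 2 - (6 + s) = 2 + (-6 - s) = -4 - s)
F(w) = -4 - w
r(P) = -220 (r(P) = (-4 - 1*1)*44 = (-4 - 1)*44 = -5*44 = -220)
j(y) = -3 + y
j(-151) - r(k(-4)) = (-3 - 151) - 1*(-220) = -154 + 220 = 66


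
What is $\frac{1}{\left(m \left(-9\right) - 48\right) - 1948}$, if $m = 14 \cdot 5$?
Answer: $- \frac{1}{2626} \approx -0.00038081$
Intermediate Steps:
$m = 70$
$\frac{1}{\left(m \left(-9\right) - 48\right) - 1948} = \frac{1}{\left(70 \left(-9\right) - 48\right) - 1948} = \frac{1}{\left(-630 - 48\right) - 1948} = \frac{1}{-678 - 1948} = \frac{1}{-2626} = - \frac{1}{2626}$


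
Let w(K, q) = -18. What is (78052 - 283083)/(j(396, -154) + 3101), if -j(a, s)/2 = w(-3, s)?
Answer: -205031/3137 ≈ -65.359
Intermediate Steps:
j(a, s) = 36 (j(a, s) = -2*(-18) = 36)
(78052 - 283083)/(j(396, -154) + 3101) = (78052 - 283083)/(36 + 3101) = -205031/3137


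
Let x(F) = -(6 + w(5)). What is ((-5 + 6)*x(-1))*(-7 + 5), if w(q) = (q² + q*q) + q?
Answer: 122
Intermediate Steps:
w(q) = q + 2*q² (w(q) = (q² + q²) + q = 2*q² + q = q + 2*q²)
x(F) = -61 (x(F) = -(6 + 5*(1 + 2*5)) = -(6 + 5*(1 + 10)) = -(6 + 5*11) = -(6 + 55) = -1*61 = -61)
((-5 + 6)*x(-1))*(-7 + 5) = ((-5 + 6)*(-61))*(-7 + 5) = (1*(-61))*(-2) = -61*(-2) = 122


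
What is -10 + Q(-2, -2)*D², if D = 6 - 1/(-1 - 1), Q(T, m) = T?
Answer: -189/2 ≈ -94.500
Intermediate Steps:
D = 13/2 (D = 6 - 1/(-2) = 6 - 1*(-½) = 6 + ½ = 13/2 ≈ 6.5000)
-10 + Q(-2, -2)*D² = -10 - 2*(13/2)² = -10 - 2*169/4 = -10 - 169/2 = -189/2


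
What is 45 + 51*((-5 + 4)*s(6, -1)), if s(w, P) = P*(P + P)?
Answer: -57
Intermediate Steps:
s(w, P) = 2*P**2 (s(w, P) = P*(2*P) = 2*P**2)
45 + 51*((-5 + 4)*s(6, -1)) = 45 + 51*((-5 + 4)*(2*(-1)**2)) = 45 + 51*(-2) = 45 - 102 = -57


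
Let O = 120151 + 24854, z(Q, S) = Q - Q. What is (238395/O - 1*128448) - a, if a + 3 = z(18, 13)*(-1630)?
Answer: -1241661922/9667 ≈ -1.2844e+5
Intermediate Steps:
z(Q, S) = 0
O = 145005
a = -3 (a = -3 + 0*(-1630) = -3 + 0 = -3)
(238395/O - 1*128448) - a = (238395/145005 - 1*128448) - 1*(-3) = (238395*(1/145005) - 128448) + 3 = (15893/9667 - 128448) + 3 = -1241690923/9667 + 3 = -1241661922/9667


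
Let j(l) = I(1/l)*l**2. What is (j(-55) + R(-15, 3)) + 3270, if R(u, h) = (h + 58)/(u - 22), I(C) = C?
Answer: 118894/37 ≈ 3213.4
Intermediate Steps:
j(l) = l (j(l) = (1/l)*l**2 = l**2/l = l)
R(u, h) = (58 + h)/(-22 + u)
(j(-55) + R(-15, 3)) + 3270 = (-55 + (58 + 3)/(-22 - 15)) + 3270 = (-55 + 61/(-37)) + 3270 = (-55 - 1/37*61) + 3270 = (-55 - 61/37) + 3270 = -2096/37 + 3270 = 118894/37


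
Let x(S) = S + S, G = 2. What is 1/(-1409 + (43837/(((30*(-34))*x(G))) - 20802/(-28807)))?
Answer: -117532560/166781317339 ≈ -0.00070471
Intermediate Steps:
x(S) = 2*S
1/(-1409 + (43837/(((30*(-34))*x(G))) - 20802/(-28807))) = 1/(-1409 + (43837/(((30*(-34))*(2*2))) - 20802/(-28807))) = 1/(-1409 + (43837/((-1020*4)) - 20802*(-1/28807))) = 1/(-1409 + (43837/(-4080) + 20802/28807)) = 1/(-1409 + (43837*(-1/4080) + 20802/28807)) = 1/(-1409 + (-43837/4080 + 20802/28807)) = 1/(-1409 - 1177940299/117532560) = 1/(-166781317339/117532560) = -117532560/166781317339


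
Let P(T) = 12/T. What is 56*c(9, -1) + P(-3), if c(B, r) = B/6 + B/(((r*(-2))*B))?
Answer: 108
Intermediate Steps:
c(B, r) = -1/(2*r) + B/6 (c(B, r) = B*(⅙) + B/(((-2*r)*B)) = B/6 + B/((-2*B*r)) = B/6 + B*(-1/(2*B*r)) = B/6 - 1/(2*r) = -1/(2*r) + B/6)
56*c(9, -1) + P(-3) = 56*((⅙)*(-3 + 9*(-1))/(-1)) + 12/(-3) = 56*((⅙)*(-1)*(-3 - 9)) + 12*(-⅓) = 56*((⅙)*(-1)*(-12)) - 4 = 56*2 - 4 = 112 - 4 = 108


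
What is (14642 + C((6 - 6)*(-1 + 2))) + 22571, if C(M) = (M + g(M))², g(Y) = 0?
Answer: 37213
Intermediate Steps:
C(M) = M² (C(M) = (M + 0)² = M²)
(14642 + C((6 - 6)*(-1 + 2))) + 22571 = (14642 + ((6 - 6)*(-1 + 2))²) + 22571 = (14642 + (0*1)²) + 22571 = (14642 + 0²) + 22571 = (14642 + 0) + 22571 = 14642 + 22571 = 37213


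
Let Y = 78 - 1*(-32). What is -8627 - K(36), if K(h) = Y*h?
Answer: -12587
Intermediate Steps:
Y = 110 (Y = 78 + 32 = 110)
K(h) = 110*h
-8627 - K(36) = -8627 - 110*36 = -8627 - 1*3960 = -8627 - 3960 = -12587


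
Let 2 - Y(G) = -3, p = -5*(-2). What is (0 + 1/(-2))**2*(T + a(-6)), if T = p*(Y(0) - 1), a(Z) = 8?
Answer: 12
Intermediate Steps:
p = 10
Y(G) = 5 (Y(G) = 2 - 1*(-3) = 2 + 3 = 5)
T = 40 (T = 10*(5 - 1) = 10*4 = 40)
(0 + 1/(-2))**2*(T + a(-6)) = (0 + 1/(-2))**2*(40 + 8) = (0 - 1/2)**2*48 = (-1/2)**2*48 = (1/4)*48 = 12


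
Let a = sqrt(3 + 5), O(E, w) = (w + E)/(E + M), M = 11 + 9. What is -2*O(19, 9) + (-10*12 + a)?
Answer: -4736/39 + 2*sqrt(2) ≈ -118.61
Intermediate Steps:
M = 20
O(E, w) = (E + w)/(20 + E) (O(E, w) = (w + E)/(E + 20) = (E + w)/(20 + E))
a = 2*sqrt(2) (a = sqrt(8) = 2*sqrt(2) ≈ 2.8284)
-2*O(19, 9) + (-10*12 + a) = -2*(19 + 9)/(20 + 19) + (-10*12 + 2*sqrt(2)) = -2*28/39 + (-120 + 2*sqrt(2)) = -56/39 + (-120 + 2*sqrt(2)) = -4736/39 + 2*sqrt(2)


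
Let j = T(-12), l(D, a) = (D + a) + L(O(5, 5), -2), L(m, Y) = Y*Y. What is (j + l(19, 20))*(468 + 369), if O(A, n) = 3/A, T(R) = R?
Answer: 25947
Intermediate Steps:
L(m, Y) = Y**2
l(D, a) = 4 + D + a (l(D, a) = (D + a) + (-2)**2 = (D + a) + 4 = 4 + D + a)
j = -12
(j + l(19, 20))*(468 + 369) = (-12 + (4 + 19 + 20))*(468 + 369) = (-12 + 43)*837 = 31*837 = 25947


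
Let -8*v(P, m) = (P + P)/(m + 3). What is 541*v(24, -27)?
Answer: 541/4 ≈ 135.25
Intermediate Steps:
v(P, m) = -P/(4*(3 + m)) (v(P, m) = -(P + P)/(8*(m + 3)) = -2*P/(8*(3 + m)) = -P/(4*(3 + m)))
541*v(24, -27) = 541*(-1*24/(12 + 4*(-27))) = 541*(-1*24/(12 - 108)) = 541*(-1*24/(-96)) = 541*(-1*24*(-1/96)) = 541*(¼) = 541/4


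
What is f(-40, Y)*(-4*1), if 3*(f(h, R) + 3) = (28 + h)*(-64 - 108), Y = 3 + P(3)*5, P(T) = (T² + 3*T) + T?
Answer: -2740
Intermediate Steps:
P(T) = T² + 4*T
Y = 108 (Y = 3 + (3*(4 + 3))*5 = 3 + (3*7)*5 = 3 + 21*5 = 3 + 105 = 108)
f(h, R) = -4825/3 - 172*h/3 (f(h, R) = -3 + ((28 + h)*(-64 - 108))/3 = -3 + ((28 + h)*(-172))/3 = -3 + (-4816 - 172*h)/3 = -3 + (-4816/3 - 172*h/3) = -4825/3 - 172*h/3)
f(-40, Y)*(-4*1) = (-4825/3 - 172/3*(-40))*(-4*1) = (-4825/3 + 6880/3)*(-4) = 685*(-4) = -2740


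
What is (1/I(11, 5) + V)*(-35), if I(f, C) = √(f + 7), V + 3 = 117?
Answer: -3990 - 35*√2/6 ≈ -3998.3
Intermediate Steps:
V = 114 (V = -3 + 117 = 114)
I(f, C) = √(7 + f)
(1/I(11, 5) + V)*(-35) = (1/(√(7 + 11)) + 114)*(-35) = (1/(√18) + 114)*(-35) = (1/(3*√2) + 114)*(-35) = (√2/6 + 114)*(-35) = (114 + √2/6)*(-35) = -3990 - 35*√2/6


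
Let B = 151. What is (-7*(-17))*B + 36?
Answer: 18005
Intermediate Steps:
(-7*(-17))*B + 36 = -7*(-17)*151 + 36 = 119*151 + 36 = 17969 + 36 = 18005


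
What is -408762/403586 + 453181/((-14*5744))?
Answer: -107884256029/16227385888 ≈ -6.6483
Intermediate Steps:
-408762/403586 + 453181/((-14*5744)) = -408762*1/403586 + 453181/(-80416) = -204381/201793 + 453181*(-1/80416) = -204381/201793 - 453181/80416 = -107884256029/16227385888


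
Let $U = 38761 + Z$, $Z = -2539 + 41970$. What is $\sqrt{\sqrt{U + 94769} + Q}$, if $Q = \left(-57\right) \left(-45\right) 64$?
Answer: $\sqrt{164160 + \sqrt{172961}} \approx 405.68$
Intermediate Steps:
$Z = 39431$
$Q = 164160$ ($Q = 2565 \cdot 64 = 164160$)
$U = 78192$ ($U = 38761 + 39431 = 78192$)
$\sqrt{\sqrt{U + 94769} + Q} = \sqrt{\sqrt{78192 + 94769} + 164160} = \sqrt{\sqrt{172961} + 164160} = \sqrt{164160 + \sqrt{172961}}$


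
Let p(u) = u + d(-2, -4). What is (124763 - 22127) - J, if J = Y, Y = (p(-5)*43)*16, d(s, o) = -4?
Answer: 108828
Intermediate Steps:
p(u) = -4 + u (p(u) = u - 4 = -4 + u)
Y = -6192 (Y = ((-4 - 5)*43)*16 = -9*43*16 = -387*16 = -6192)
J = -6192
(124763 - 22127) - J = (124763 - 22127) - 1*(-6192) = 102636 + 6192 = 108828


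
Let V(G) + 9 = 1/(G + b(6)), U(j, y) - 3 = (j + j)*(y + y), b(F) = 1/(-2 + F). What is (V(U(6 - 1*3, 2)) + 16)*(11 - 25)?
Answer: -10738/109 ≈ -98.514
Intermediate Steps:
U(j, y) = 3 + 4*j*y (U(j, y) = 3 + (j + j)*(y + y) = 3 + (2*j)*(2*y) = 3 + 4*j*y)
V(G) = -9 + 1/(¼ + G) (V(G) = -9 + 1/(G + 1/(-2 + 6)) = -9 + 1/(G + 1/4) = -9 + 1/(G + ¼) = -9 + 1/(¼ + G))
(V(U(6 - 1*3, 2)) + 16)*(11 - 25) = ((-5 - 36*(3 + 4*(6 - 1*3)*2))/(1 + 4*(3 + 4*(6 - 1*3)*2)) + 16)*(11 - 25) = ((-5 - 36*(3 + 4*(6 - 3)*2))/(1 + 4*(3 + 4*(6 - 3)*2)) + 16)*(-14) = ((-5 - 36*(3 + 4*3*2))/(1 + 4*(3 + 4*3*2)) + 16)*(-14) = ((-5 - 36*(3 + 24))/(1 + 4*(3 + 24)) + 16)*(-14) = ((-5 - 36*27)/(1 + 4*27) + 16)*(-14) = ((-5 - 972)/(1 + 108) + 16)*(-14) = (-977/109 + 16)*(-14) = (767/109)*(-14) = -10738/109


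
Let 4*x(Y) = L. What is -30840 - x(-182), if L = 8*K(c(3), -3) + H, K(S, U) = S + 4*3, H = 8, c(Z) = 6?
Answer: -30878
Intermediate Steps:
K(S, U) = 12 + S (K(S, U) = S + 12 = 12 + S)
L = 152 (L = 8*(12 + 6) + 8 = 8*18 + 8 = 144 + 8 = 152)
x(Y) = 38 (x(Y) = (1/4)*152 = 38)
-30840 - x(-182) = -30840 - 1*38 = -30840 - 38 = -30878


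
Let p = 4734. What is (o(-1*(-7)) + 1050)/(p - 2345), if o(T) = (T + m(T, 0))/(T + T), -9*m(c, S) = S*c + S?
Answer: 2101/4778 ≈ 0.43972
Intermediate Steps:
m(c, S) = -S/9 - S*c/9 (m(c, S) = -(S*c + S)/9 = -(S + S*c)/9 = -S/9 - S*c/9)
o(T) = 1/2 (o(T) = (T - 1/9*0*(1 + T))/(T + T) = (T + 0)/((2*T)) = T*(1/(2*T)) = 1/2)
(o(-1*(-7)) + 1050)/(p - 2345) = (1/2 + 1050)/(4734 - 2345) = (2101/2)/2389 = (2101/2)*(1/2389) = 2101/4778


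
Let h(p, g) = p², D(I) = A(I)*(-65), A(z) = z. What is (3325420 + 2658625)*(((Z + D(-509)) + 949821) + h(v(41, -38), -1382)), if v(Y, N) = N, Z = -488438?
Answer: 2967559724040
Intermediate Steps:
D(I) = -65*I (D(I) = I*(-65) = -65*I)
(3325420 + 2658625)*(((Z + D(-509)) + 949821) + h(v(41, -38), -1382)) = (3325420 + 2658625)*(((-488438 - 65*(-509)) + 949821) + (-38)²) = 5984045*(((-488438 + 33085) + 949821) + 1444) = 5984045*((-455353 + 949821) + 1444) = 5984045*(494468 + 1444) = 5984045*495912 = 2967559724040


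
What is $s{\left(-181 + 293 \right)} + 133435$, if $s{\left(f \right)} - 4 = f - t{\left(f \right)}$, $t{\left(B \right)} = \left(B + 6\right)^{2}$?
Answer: $119627$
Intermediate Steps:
$t{\left(B \right)} = \left(6 + B\right)^{2}$
$s{\left(f \right)} = 4 + f - \left(6 + f\right)^{2}$ ($s{\left(f \right)} = 4 + \left(f - \left(6 + f\right)^{2}\right) = 4 + f - \left(6 + f\right)^{2}$)
$s{\left(-181 + 293 \right)} + 133435 = \left(4 + \left(-181 + 293\right) - \left(6 + \left(-181 + 293\right)\right)^{2}\right) + 133435 = \left(4 + 112 - \left(6 + 112\right)^{2}\right) + 133435 = \left(4 + 112 - 118^{2}\right) + 133435 = \left(4 + 112 - 13924\right) + 133435 = -13808 + 133435 = 119627$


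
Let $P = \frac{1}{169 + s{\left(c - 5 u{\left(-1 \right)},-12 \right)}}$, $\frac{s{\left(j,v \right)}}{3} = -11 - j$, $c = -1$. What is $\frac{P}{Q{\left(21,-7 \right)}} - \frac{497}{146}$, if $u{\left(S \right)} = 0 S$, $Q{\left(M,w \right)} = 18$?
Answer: $- \frac{310837}{91323} \approx -3.4037$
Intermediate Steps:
$u{\left(S \right)} = 0$
$s{\left(j,v \right)} = -33 - 3 j$ ($s{\left(j,v \right)} = 3 \left(-11 - j\right) = -33 - 3 j$)
$P = \frac{1}{139}$ ($P = \frac{1}{169 - \left(33 + 3 \left(-1 - 0\right)\right)} = \frac{1}{169 - \left(33 + 3 \left(-1 + 0\right)\right)} = \frac{1}{169 - 30} = \frac{1}{139} \approx 0.0071942$)
$\frac{P}{Q{\left(21,-7 \right)}} - \frac{497}{146} = \frac{1}{139 \cdot 18} - \frac{497}{146} = \frac{1}{139} \cdot \frac{1}{18} - \frac{497}{146} = \frac{1}{2502} - \frac{497}{146} = - \frac{310837}{91323}$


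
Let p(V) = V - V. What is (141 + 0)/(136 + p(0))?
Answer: 141/136 ≈ 1.0368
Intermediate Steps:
p(V) = 0
(141 + 0)/(136 + p(0)) = (141 + 0)/(136 + 0) = 141/136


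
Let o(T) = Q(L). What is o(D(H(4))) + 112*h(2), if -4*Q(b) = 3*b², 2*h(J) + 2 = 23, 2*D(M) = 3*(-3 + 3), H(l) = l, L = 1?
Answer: 4701/4 ≈ 1175.3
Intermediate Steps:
D(M) = 0 (D(M) = (3*(-3 + 3))/2 = (3*0)/2 = (½)*0 = 0)
h(J) = 21/2 (h(J) = -1 + (½)*23 = -1 + 23/2 = 21/2)
Q(b) = -3*b²/4
o(T) = -¾ (o(T) = -¾*1² = -¾*1 = -¾)
o(D(H(4))) + 112*h(2) = -¾ + 112*(21/2) = -¾ + 1176 = 4701/4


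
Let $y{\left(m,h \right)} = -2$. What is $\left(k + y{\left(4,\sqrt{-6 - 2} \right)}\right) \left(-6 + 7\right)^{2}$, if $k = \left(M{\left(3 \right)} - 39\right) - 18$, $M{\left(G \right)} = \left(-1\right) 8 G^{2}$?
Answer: $-131$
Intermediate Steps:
$M{\left(G \right)} = - 8 G^{2}$
$k = -129$ ($k = \left(- 8 \cdot 3^{2} - 39\right) - 18 = \left(\left(-8\right) 9 - 39\right) - 18 = \left(-72 - 39\right) - 18 = -111 - 18 = -129$)
$\left(k + y{\left(4,\sqrt{-6 - 2} \right)}\right) \left(-6 + 7\right)^{2} = \left(-129 - 2\right) \left(-6 + 7\right)^{2} = - 131 \cdot 1^{2} = \left(-131\right) 1 = -131$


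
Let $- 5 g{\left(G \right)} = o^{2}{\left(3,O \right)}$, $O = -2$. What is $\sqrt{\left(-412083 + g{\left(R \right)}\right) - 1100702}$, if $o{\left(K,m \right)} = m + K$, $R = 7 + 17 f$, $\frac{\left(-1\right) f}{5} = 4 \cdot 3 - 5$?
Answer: $\frac{i \sqrt{37819630}}{5} \approx 1230.0 i$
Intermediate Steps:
$f = -35$ ($f = - 5 \left(4 \cdot 3 - 5\right) = - 5 \left(12 - 5\right) = \left(-5\right) 7 = -35$)
$R = -588$ ($R = 7 + 17 \left(-35\right) = 7 - 595 = -588$)
$o{\left(K,m \right)} = K + m$
$g{\left(G \right)} = - \frac{1}{5}$ ($g{\left(G \right)} = - \frac{\left(3 - 2\right)^{2}}{5} = - \frac{1^{2}}{5} = \left(- \frac{1}{5}\right) 1 = - \frac{1}{5}$)
$\sqrt{\left(-412083 + g{\left(R \right)}\right) - 1100702} = \sqrt{\left(-412083 - \frac{1}{5}\right) - 1100702} = \sqrt{- \frac{2060416}{5} - 1100702} = \sqrt{- \frac{7563926}{5}} = \frac{i \sqrt{37819630}}{5}$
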